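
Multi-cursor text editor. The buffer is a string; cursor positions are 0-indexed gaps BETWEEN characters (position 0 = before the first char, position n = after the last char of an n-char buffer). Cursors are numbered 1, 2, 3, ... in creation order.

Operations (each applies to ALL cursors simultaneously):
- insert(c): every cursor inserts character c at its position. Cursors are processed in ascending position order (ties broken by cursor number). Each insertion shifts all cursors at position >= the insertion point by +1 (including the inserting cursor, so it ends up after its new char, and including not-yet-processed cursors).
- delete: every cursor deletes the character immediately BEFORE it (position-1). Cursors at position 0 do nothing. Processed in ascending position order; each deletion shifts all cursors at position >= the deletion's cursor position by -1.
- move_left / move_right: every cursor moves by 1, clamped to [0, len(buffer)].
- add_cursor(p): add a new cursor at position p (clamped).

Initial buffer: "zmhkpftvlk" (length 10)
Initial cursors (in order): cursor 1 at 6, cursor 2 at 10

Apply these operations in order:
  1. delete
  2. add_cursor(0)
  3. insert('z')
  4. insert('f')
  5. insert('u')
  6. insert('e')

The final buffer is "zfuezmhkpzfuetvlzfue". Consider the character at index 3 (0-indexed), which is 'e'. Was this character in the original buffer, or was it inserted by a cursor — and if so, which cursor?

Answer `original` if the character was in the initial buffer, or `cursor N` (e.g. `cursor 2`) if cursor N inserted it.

After op 1 (delete): buffer="zmhkptvl" (len 8), cursors c1@5 c2@8, authorship ........
After op 2 (add_cursor(0)): buffer="zmhkptvl" (len 8), cursors c3@0 c1@5 c2@8, authorship ........
After op 3 (insert('z')): buffer="zzmhkpztvlz" (len 11), cursors c3@1 c1@7 c2@11, authorship 3.....1...2
After op 4 (insert('f')): buffer="zfzmhkpzftvlzf" (len 14), cursors c3@2 c1@9 c2@14, authorship 33.....11...22
After op 5 (insert('u')): buffer="zfuzmhkpzfutvlzfu" (len 17), cursors c3@3 c1@11 c2@17, authorship 333.....111...222
After op 6 (insert('e')): buffer="zfuezmhkpzfuetvlzfue" (len 20), cursors c3@4 c1@13 c2@20, authorship 3333.....1111...2222
Authorship (.=original, N=cursor N): 3 3 3 3 . . . . . 1 1 1 1 . . . 2 2 2 2
Index 3: author = 3

Answer: cursor 3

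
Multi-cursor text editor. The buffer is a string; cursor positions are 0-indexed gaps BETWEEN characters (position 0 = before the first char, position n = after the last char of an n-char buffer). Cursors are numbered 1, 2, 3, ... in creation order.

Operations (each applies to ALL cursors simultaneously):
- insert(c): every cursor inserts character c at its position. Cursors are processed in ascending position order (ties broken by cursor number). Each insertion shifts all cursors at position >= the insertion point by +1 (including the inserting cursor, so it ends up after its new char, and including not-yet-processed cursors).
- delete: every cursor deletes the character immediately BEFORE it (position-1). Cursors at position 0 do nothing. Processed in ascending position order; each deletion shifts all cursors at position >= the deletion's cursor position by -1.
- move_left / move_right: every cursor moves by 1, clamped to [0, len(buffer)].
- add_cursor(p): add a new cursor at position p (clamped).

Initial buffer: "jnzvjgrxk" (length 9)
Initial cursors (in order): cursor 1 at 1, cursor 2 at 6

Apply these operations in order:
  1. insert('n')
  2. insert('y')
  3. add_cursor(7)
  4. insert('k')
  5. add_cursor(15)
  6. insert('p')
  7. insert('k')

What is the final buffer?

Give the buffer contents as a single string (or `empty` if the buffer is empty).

Answer: jnykpknzvjkpkgnykpkrxpkk

Derivation:
After op 1 (insert('n')): buffer="jnnzvjgnrxk" (len 11), cursors c1@2 c2@8, authorship .1.....2...
After op 2 (insert('y')): buffer="jnynzvjgnyrxk" (len 13), cursors c1@3 c2@10, authorship .11.....22...
After op 3 (add_cursor(7)): buffer="jnynzvjgnyrxk" (len 13), cursors c1@3 c3@7 c2@10, authorship .11.....22...
After op 4 (insert('k')): buffer="jnyknzvjkgnykrxk" (len 16), cursors c1@4 c3@9 c2@13, authorship .111....3.222...
After op 5 (add_cursor(15)): buffer="jnyknzvjkgnykrxk" (len 16), cursors c1@4 c3@9 c2@13 c4@15, authorship .111....3.222...
After op 6 (insert('p')): buffer="jnykpnzvjkpgnykprxpk" (len 20), cursors c1@5 c3@11 c2@16 c4@19, authorship .1111....33.2222..4.
After op 7 (insert('k')): buffer="jnykpknzvjkpkgnykpkrxpkk" (len 24), cursors c1@6 c3@13 c2@19 c4@23, authorship .11111....333.22222..44.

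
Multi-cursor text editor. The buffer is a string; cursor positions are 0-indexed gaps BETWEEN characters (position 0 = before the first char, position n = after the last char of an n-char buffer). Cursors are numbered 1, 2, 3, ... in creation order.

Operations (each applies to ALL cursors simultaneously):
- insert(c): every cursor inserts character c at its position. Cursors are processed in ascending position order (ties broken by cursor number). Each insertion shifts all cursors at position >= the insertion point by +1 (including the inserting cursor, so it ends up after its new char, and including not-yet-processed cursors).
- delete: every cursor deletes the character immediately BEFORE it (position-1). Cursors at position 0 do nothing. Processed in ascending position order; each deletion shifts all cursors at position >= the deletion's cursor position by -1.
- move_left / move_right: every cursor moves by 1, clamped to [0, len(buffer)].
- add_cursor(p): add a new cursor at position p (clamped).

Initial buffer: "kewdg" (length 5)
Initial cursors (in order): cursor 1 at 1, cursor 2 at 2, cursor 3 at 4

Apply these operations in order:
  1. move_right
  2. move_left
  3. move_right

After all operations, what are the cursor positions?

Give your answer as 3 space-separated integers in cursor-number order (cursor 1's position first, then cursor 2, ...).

Answer: 2 3 5

Derivation:
After op 1 (move_right): buffer="kewdg" (len 5), cursors c1@2 c2@3 c3@5, authorship .....
After op 2 (move_left): buffer="kewdg" (len 5), cursors c1@1 c2@2 c3@4, authorship .....
After op 3 (move_right): buffer="kewdg" (len 5), cursors c1@2 c2@3 c3@5, authorship .....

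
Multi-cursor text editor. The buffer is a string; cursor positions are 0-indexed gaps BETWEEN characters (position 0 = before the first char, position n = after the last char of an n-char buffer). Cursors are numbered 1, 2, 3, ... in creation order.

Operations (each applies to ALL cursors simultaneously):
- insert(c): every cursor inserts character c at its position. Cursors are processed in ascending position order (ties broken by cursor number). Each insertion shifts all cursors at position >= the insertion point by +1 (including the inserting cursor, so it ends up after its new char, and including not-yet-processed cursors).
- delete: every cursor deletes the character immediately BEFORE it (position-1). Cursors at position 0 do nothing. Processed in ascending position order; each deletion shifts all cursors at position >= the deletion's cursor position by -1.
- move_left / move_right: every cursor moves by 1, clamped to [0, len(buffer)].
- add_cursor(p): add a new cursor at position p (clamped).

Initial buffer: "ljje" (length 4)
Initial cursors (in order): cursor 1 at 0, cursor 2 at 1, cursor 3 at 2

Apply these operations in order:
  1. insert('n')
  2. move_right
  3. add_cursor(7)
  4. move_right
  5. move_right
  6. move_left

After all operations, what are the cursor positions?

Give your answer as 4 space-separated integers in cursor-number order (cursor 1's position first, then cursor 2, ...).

After op 1 (insert('n')): buffer="nlnjnje" (len 7), cursors c1@1 c2@3 c3@5, authorship 1.2.3..
After op 2 (move_right): buffer="nlnjnje" (len 7), cursors c1@2 c2@4 c3@6, authorship 1.2.3..
After op 3 (add_cursor(7)): buffer="nlnjnje" (len 7), cursors c1@2 c2@4 c3@6 c4@7, authorship 1.2.3..
After op 4 (move_right): buffer="nlnjnje" (len 7), cursors c1@3 c2@5 c3@7 c4@7, authorship 1.2.3..
After op 5 (move_right): buffer="nlnjnje" (len 7), cursors c1@4 c2@6 c3@7 c4@7, authorship 1.2.3..
After op 6 (move_left): buffer="nlnjnje" (len 7), cursors c1@3 c2@5 c3@6 c4@6, authorship 1.2.3..

Answer: 3 5 6 6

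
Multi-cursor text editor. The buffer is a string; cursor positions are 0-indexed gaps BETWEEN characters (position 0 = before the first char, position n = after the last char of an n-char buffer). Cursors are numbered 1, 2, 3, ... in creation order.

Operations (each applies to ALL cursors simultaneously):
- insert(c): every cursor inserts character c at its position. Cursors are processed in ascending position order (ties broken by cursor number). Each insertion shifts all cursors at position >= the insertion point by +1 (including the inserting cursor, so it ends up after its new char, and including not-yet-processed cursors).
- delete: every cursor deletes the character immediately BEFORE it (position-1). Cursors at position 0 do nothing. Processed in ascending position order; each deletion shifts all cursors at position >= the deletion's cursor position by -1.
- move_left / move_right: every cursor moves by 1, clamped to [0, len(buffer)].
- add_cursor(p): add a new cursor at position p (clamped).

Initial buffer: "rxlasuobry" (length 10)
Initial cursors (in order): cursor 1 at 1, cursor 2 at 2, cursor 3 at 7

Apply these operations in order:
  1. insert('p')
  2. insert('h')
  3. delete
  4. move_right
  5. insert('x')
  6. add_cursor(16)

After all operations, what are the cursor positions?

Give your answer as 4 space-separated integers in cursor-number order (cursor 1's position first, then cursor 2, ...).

Answer: 4 7 14 16

Derivation:
After op 1 (insert('p')): buffer="rpxplasuopbry" (len 13), cursors c1@2 c2@4 c3@10, authorship .1.2.....3...
After op 2 (insert('h')): buffer="rphxphlasuophbry" (len 16), cursors c1@3 c2@6 c3@13, authorship .11.22.....33...
After op 3 (delete): buffer="rpxplasuopbry" (len 13), cursors c1@2 c2@4 c3@10, authorship .1.2.....3...
After op 4 (move_right): buffer="rpxplasuopbry" (len 13), cursors c1@3 c2@5 c3@11, authorship .1.2.....3...
After op 5 (insert('x')): buffer="rpxxplxasuopbxry" (len 16), cursors c1@4 c2@7 c3@14, authorship .1.12.2....3.3..
After op 6 (add_cursor(16)): buffer="rpxxplxasuopbxry" (len 16), cursors c1@4 c2@7 c3@14 c4@16, authorship .1.12.2....3.3..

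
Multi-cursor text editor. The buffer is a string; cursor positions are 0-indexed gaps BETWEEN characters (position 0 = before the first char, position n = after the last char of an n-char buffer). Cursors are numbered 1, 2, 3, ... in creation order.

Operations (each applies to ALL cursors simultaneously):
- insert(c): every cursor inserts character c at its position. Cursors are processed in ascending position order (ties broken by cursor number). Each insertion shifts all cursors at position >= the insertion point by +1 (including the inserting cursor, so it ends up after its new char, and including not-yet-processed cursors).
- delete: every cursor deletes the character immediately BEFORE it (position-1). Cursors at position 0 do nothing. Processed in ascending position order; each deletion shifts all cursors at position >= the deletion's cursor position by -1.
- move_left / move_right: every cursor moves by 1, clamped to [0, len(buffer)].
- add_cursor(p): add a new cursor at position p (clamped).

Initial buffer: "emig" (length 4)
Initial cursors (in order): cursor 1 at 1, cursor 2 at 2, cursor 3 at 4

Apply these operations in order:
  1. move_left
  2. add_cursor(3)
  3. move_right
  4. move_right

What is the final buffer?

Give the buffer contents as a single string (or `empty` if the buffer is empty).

Answer: emig

Derivation:
After op 1 (move_left): buffer="emig" (len 4), cursors c1@0 c2@1 c3@3, authorship ....
After op 2 (add_cursor(3)): buffer="emig" (len 4), cursors c1@0 c2@1 c3@3 c4@3, authorship ....
After op 3 (move_right): buffer="emig" (len 4), cursors c1@1 c2@2 c3@4 c4@4, authorship ....
After op 4 (move_right): buffer="emig" (len 4), cursors c1@2 c2@3 c3@4 c4@4, authorship ....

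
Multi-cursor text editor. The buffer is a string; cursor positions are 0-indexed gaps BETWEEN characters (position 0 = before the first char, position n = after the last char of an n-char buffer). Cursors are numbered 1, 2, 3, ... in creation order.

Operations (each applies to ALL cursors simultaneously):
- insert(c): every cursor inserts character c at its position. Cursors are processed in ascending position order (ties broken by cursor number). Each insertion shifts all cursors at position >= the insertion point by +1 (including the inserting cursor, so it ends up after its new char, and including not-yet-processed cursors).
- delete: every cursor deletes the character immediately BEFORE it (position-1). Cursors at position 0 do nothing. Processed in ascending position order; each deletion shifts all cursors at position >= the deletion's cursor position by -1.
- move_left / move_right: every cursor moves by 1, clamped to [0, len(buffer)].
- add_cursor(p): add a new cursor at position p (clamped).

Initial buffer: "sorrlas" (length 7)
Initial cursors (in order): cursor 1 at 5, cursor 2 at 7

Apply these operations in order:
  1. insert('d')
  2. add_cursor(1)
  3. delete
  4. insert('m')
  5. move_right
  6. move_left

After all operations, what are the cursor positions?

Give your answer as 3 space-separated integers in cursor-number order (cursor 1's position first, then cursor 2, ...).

Answer: 6 8 1

Derivation:
After op 1 (insert('d')): buffer="sorrldasd" (len 9), cursors c1@6 c2@9, authorship .....1..2
After op 2 (add_cursor(1)): buffer="sorrldasd" (len 9), cursors c3@1 c1@6 c2@9, authorship .....1..2
After op 3 (delete): buffer="orrlas" (len 6), cursors c3@0 c1@4 c2@6, authorship ......
After op 4 (insert('m')): buffer="morrlmasm" (len 9), cursors c3@1 c1@6 c2@9, authorship 3....1..2
After op 5 (move_right): buffer="morrlmasm" (len 9), cursors c3@2 c1@7 c2@9, authorship 3....1..2
After op 6 (move_left): buffer="morrlmasm" (len 9), cursors c3@1 c1@6 c2@8, authorship 3....1..2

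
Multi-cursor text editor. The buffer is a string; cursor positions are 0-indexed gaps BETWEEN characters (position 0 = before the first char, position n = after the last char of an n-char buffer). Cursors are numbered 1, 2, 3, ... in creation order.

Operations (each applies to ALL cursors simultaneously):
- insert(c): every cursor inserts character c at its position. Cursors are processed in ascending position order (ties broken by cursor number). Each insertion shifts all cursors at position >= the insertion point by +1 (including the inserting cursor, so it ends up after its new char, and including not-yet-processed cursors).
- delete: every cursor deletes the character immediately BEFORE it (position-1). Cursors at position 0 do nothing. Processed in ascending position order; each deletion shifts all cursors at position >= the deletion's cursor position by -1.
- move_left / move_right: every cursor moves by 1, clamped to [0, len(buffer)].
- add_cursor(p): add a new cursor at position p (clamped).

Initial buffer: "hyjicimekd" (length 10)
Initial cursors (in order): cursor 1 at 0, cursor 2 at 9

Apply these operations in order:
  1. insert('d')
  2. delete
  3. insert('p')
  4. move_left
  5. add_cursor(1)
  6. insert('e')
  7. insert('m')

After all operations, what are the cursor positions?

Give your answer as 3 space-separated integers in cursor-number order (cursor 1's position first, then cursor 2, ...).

After op 1 (insert('d')): buffer="dhyjicimekdd" (len 12), cursors c1@1 c2@11, authorship 1.........2.
After op 2 (delete): buffer="hyjicimekd" (len 10), cursors c1@0 c2@9, authorship ..........
After op 3 (insert('p')): buffer="phyjicimekpd" (len 12), cursors c1@1 c2@11, authorship 1.........2.
After op 4 (move_left): buffer="phyjicimekpd" (len 12), cursors c1@0 c2@10, authorship 1.........2.
After op 5 (add_cursor(1)): buffer="phyjicimekpd" (len 12), cursors c1@0 c3@1 c2@10, authorship 1.........2.
After op 6 (insert('e')): buffer="epehyjicimekepd" (len 15), cursors c1@1 c3@3 c2@13, authorship 113.........22.
After op 7 (insert('m')): buffer="empemhyjicimekempd" (len 18), cursors c1@2 c3@5 c2@16, authorship 11133.........222.

Answer: 2 16 5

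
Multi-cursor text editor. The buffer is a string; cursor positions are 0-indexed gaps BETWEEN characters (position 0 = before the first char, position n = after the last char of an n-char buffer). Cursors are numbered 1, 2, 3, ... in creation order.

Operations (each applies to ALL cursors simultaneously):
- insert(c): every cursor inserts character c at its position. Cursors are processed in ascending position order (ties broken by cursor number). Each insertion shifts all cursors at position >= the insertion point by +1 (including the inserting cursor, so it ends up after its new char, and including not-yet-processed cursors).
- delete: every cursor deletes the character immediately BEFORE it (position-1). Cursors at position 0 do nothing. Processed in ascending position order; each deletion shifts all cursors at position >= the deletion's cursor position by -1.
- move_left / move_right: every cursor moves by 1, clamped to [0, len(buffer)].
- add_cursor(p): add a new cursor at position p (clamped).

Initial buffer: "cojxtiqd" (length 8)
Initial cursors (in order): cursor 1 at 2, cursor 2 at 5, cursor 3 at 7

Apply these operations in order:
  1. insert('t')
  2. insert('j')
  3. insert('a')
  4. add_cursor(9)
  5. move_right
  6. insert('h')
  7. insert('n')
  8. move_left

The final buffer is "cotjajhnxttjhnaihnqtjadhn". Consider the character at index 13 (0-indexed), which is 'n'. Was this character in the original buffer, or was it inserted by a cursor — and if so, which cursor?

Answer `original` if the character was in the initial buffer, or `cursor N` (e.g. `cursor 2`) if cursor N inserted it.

After op 1 (insert('t')): buffer="cotjxttiqtd" (len 11), cursors c1@3 c2@7 c3@10, authorship ..1...2..3.
After op 2 (insert('j')): buffer="cotjjxttjiqtjd" (len 14), cursors c1@4 c2@9 c3@13, authorship ..11...22..33.
After op 3 (insert('a')): buffer="cotjajxttjaiqtjad" (len 17), cursors c1@5 c2@11 c3@16, authorship ..111...222..333.
After op 4 (add_cursor(9)): buffer="cotjajxttjaiqtjad" (len 17), cursors c1@5 c4@9 c2@11 c3@16, authorship ..111...222..333.
After op 5 (move_right): buffer="cotjajxttjaiqtjad" (len 17), cursors c1@6 c4@10 c2@12 c3@17, authorship ..111...222..333.
After op 6 (insert('h')): buffer="cotjajhxttjhaihqtjadh" (len 21), cursors c1@7 c4@12 c2@15 c3@21, authorship ..111.1..2242.2.333.3
After op 7 (insert('n')): buffer="cotjajhnxttjhnaihnqtjadhn" (len 25), cursors c1@8 c4@14 c2@18 c3@25, authorship ..111.11..22442.22.333.33
After op 8 (move_left): buffer="cotjajhnxttjhnaihnqtjadhn" (len 25), cursors c1@7 c4@13 c2@17 c3@24, authorship ..111.11..22442.22.333.33
Authorship (.=original, N=cursor N): . . 1 1 1 . 1 1 . . 2 2 4 4 2 . 2 2 . 3 3 3 . 3 3
Index 13: author = 4

Answer: cursor 4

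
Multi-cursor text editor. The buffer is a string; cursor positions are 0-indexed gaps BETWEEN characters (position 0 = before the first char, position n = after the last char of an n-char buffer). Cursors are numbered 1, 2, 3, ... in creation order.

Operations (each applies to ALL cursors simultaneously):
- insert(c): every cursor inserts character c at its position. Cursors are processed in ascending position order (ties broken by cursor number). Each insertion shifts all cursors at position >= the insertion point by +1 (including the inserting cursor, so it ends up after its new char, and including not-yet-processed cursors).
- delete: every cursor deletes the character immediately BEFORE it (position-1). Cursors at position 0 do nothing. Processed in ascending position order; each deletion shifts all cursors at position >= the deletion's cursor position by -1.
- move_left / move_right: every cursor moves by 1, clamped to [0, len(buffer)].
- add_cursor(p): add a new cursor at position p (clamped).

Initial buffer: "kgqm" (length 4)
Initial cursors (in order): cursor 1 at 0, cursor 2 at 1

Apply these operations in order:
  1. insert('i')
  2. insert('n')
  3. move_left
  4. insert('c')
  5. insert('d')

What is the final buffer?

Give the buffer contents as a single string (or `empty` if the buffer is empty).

After op 1 (insert('i')): buffer="ikigqm" (len 6), cursors c1@1 c2@3, authorship 1.2...
After op 2 (insert('n')): buffer="inkingqm" (len 8), cursors c1@2 c2@5, authorship 11.22...
After op 3 (move_left): buffer="inkingqm" (len 8), cursors c1@1 c2@4, authorship 11.22...
After op 4 (insert('c')): buffer="icnkicngqm" (len 10), cursors c1@2 c2@6, authorship 111.222...
After op 5 (insert('d')): buffer="icdnkicdngqm" (len 12), cursors c1@3 c2@8, authorship 1111.2222...

Answer: icdnkicdngqm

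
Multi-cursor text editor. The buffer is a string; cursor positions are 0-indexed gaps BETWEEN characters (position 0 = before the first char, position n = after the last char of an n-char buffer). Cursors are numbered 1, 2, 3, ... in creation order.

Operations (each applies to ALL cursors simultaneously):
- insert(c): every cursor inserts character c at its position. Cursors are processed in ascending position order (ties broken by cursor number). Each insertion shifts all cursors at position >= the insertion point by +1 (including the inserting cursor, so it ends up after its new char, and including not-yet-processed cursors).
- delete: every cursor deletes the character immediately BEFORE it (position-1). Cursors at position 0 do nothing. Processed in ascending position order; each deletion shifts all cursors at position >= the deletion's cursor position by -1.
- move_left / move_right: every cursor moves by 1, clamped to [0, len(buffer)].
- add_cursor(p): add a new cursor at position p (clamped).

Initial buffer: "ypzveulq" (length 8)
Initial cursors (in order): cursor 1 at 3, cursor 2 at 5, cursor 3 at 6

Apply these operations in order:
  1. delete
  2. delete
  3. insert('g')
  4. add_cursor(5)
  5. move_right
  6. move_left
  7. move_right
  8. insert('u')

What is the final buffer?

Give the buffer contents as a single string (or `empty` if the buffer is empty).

After op 1 (delete): buffer="ypvlq" (len 5), cursors c1@2 c2@3 c3@3, authorship .....
After op 2 (delete): buffer="lq" (len 2), cursors c1@0 c2@0 c3@0, authorship ..
After op 3 (insert('g')): buffer="ggglq" (len 5), cursors c1@3 c2@3 c3@3, authorship 123..
After op 4 (add_cursor(5)): buffer="ggglq" (len 5), cursors c1@3 c2@3 c3@3 c4@5, authorship 123..
After op 5 (move_right): buffer="ggglq" (len 5), cursors c1@4 c2@4 c3@4 c4@5, authorship 123..
After op 6 (move_left): buffer="ggglq" (len 5), cursors c1@3 c2@3 c3@3 c4@4, authorship 123..
After op 7 (move_right): buffer="ggglq" (len 5), cursors c1@4 c2@4 c3@4 c4@5, authorship 123..
After op 8 (insert('u')): buffer="gggluuuqu" (len 9), cursors c1@7 c2@7 c3@7 c4@9, authorship 123.123.4

Answer: gggluuuqu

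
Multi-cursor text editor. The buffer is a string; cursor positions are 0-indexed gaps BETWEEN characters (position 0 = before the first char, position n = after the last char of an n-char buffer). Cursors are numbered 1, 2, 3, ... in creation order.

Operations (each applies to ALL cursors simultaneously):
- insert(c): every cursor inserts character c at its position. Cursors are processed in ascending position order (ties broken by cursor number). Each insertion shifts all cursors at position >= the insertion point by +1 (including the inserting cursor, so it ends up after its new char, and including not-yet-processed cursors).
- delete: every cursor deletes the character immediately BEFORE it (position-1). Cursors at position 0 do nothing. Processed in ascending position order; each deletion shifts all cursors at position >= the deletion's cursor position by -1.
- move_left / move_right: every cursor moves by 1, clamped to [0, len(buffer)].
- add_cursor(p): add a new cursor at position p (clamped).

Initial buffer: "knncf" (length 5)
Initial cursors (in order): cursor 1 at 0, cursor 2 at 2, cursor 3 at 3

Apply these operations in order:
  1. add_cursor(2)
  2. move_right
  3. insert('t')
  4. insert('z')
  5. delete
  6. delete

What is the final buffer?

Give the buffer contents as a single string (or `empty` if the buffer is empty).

Answer: knncf

Derivation:
After op 1 (add_cursor(2)): buffer="knncf" (len 5), cursors c1@0 c2@2 c4@2 c3@3, authorship .....
After op 2 (move_right): buffer="knncf" (len 5), cursors c1@1 c2@3 c4@3 c3@4, authorship .....
After op 3 (insert('t')): buffer="ktnnttctf" (len 9), cursors c1@2 c2@6 c4@6 c3@8, authorship .1..24.3.
After op 4 (insert('z')): buffer="ktznnttzzctzf" (len 13), cursors c1@3 c2@9 c4@9 c3@12, authorship .11..2424.33.
After op 5 (delete): buffer="ktnnttctf" (len 9), cursors c1@2 c2@6 c4@6 c3@8, authorship .1..24.3.
After op 6 (delete): buffer="knncf" (len 5), cursors c1@1 c2@3 c4@3 c3@4, authorship .....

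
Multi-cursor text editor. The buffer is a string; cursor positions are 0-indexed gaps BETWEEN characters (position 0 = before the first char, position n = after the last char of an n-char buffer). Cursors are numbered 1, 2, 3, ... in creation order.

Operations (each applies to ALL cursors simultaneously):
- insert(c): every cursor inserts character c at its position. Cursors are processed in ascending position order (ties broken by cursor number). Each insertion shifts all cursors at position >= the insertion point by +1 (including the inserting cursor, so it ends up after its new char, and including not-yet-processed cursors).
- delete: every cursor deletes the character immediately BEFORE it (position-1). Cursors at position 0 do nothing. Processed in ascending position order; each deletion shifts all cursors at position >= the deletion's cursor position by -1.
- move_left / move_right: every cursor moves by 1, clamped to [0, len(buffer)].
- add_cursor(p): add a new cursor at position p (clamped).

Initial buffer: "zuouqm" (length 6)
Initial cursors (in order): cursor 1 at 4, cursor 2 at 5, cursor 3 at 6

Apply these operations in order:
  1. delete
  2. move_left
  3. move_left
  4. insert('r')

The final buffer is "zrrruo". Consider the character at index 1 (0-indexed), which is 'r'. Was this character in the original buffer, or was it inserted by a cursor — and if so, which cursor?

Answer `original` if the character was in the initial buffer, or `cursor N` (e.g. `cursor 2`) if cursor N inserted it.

Answer: cursor 1

Derivation:
After op 1 (delete): buffer="zuo" (len 3), cursors c1@3 c2@3 c3@3, authorship ...
After op 2 (move_left): buffer="zuo" (len 3), cursors c1@2 c2@2 c3@2, authorship ...
After op 3 (move_left): buffer="zuo" (len 3), cursors c1@1 c2@1 c3@1, authorship ...
After op 4 (insert('r')): buffer="zrrruo" (len 6), cursors c1@4 c2@4 c3@4, authorship .123..
Authorship (.=original, N=cursor N): . 1 2 3 . .
Index 1: author = 1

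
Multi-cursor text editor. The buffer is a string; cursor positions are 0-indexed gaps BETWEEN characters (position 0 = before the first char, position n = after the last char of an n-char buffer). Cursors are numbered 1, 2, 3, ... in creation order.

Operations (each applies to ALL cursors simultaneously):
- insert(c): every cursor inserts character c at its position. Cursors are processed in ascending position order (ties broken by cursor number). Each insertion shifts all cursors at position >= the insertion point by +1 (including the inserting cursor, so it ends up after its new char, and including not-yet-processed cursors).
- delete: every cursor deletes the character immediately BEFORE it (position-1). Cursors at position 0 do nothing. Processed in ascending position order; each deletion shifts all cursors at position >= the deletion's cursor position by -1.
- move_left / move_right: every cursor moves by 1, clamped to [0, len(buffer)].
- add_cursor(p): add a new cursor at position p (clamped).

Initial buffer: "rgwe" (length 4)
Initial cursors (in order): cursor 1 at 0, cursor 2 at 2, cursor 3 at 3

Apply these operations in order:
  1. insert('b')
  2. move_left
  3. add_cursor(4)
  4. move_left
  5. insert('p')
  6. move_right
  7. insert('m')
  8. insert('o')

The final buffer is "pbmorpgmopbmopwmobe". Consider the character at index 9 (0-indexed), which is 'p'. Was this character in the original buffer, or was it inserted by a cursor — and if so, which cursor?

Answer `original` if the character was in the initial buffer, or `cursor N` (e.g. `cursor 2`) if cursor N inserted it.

Answer: cursor 4

Derivation:
After op 1 (insert('b')): buffer="brgbwbe" (len 7), cursors c1@1 c2@4 c3@6, authorship 1..2.3.
After op 2 (move_left): buffer="brgbwbe" (len 7), cursors c1@0 c2@3 c3@5, authorship 1..2.3.
After op 3 (add_cursor(4)): buffer="brgbwbe" (len 7), cursors c1@0 c2@3 c4@4 c3@5, authorship 1..2.3.
After op 4 (move_left): buffer="brgbwbe" (len 7), cursors c1@0 c2@2 c4@3 c3@4, authorship 1..2.3.
After op 5 (insert('p')): buffer="pbrpgpbpwbe" (len 11), cursors c1@1 c2@4 c4@6 c3@8, authorship 11.2.423.3.
After op 6 (move_right): buffer="pbrpgpbpwbe" (len 11), cursors c1@2 c2@5 c4@7 c3@9, authorship 11.2.423.3.
After op 7 (insert('m')): buffer="pbmrpgmpbmpwmbe" (len 15), cursors c1@3 c2@7 c4@10 c3@13, authorship 111.2.24243.33.
After op 8 (insert('o')): buffer="pbmorpgmopbmopwmobe" (len 19), cursors c1@4 c2@9 c4@13 c3@17, authorship 1111.2.2242443.333.
Authorship (.=original, N=cursor N): 1 1 1 1 . 2 . 2 2 4 2 4 4 3 . 3 3 3 .
Index 9: author = 4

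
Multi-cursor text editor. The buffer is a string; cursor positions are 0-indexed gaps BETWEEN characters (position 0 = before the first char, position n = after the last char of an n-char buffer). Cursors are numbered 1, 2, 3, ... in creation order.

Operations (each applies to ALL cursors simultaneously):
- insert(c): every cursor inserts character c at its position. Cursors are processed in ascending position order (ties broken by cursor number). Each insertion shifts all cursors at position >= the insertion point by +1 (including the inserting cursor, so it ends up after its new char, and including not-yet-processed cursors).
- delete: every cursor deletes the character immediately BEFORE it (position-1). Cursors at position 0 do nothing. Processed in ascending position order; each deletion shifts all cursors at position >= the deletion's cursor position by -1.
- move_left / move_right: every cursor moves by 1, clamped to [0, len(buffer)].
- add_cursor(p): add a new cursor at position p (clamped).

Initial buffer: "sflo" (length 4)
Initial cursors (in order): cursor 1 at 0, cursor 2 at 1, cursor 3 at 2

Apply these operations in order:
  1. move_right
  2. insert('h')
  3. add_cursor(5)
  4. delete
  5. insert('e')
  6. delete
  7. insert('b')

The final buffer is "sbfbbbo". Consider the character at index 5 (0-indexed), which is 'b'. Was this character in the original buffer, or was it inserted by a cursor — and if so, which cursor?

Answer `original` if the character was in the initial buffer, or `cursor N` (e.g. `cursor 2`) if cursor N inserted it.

Answer: cursor 4

Derivation:
After op 1 (move_right): buffer="sflo" (len 4), cursors c1@1 c2@2 c3@3, authorship ....
After op 2 (insert('h')): buffer="shfhlho" (len 7), cursors c1@2 c2@4 c3@6, authorship .1.2.3.
After op 3 (add_cursor(5)): buffer="shfhlho" (len 7), cursors c1@2 c2@4 c4@5 c3@6, authorship .1.2.3.
After op 4 (delete): buffer="sfo" (len 3), cursors c1@1 c2@2 c3@2 c4@2, authorship ...
After op 5 (insert('e')): buffer="sefeeeo" (len 7), cursors c1@2 c2@6 c3@6 c4@6, authorship .1.234.
After op 6 (delete): buffer="sfo" (len 3), cursors c1@1 c2@2 c3@2 c4@2, authorship ...
After op 7 (insert('b')): buffer="sbfbbbo" (len 7), cursors c1@2 c2@6 c3@6 c4@6, authorship .1.234.
Authorship (.=original, N=cursor N): . 1 . 2 3 4 .
Index 5: author = 4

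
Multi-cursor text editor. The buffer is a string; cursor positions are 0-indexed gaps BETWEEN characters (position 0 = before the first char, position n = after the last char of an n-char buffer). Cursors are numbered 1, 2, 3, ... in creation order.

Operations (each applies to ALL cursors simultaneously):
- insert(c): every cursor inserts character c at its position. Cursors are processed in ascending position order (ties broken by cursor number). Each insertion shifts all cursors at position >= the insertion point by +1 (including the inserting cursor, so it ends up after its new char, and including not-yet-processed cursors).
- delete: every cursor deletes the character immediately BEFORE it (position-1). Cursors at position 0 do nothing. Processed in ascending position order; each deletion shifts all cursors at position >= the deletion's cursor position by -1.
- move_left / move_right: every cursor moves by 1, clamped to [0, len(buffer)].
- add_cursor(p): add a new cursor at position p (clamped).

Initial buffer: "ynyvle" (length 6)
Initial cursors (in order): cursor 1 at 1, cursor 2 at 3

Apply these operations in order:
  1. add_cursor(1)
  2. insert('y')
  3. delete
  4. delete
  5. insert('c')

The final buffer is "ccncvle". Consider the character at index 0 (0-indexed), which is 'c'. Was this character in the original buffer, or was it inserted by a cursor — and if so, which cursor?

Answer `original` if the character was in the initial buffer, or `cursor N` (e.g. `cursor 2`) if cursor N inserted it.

After op 1 (add_cursor(1)): buffer="ynyvle" (len 6), cursors c1@1 c3@1 c2@3, authorship ......
After op 2 (insert('y')): buffer="yyynyyvle" (len 9), cursors c1@3 c3@3 c2@6, authorship .13..2...
After op 3 (delete): buffer="ynyvle" (len 6), cursors c1@1 c3@1 c2@3, authorship ......
After op 4 (delete): buffer="nvle" (len 4), cursors c1@0 c3@0 c2@1, authorship ....
After op 5 (insert('c')): buffer="ccncvle" (len 7), cursors c1@2 c3@2 c2@4, authorship 13.2...
Authorship (.=original, N=cursor N): 1 3 . 2 . . .
Index 0: author = 1

Answer: cursor 1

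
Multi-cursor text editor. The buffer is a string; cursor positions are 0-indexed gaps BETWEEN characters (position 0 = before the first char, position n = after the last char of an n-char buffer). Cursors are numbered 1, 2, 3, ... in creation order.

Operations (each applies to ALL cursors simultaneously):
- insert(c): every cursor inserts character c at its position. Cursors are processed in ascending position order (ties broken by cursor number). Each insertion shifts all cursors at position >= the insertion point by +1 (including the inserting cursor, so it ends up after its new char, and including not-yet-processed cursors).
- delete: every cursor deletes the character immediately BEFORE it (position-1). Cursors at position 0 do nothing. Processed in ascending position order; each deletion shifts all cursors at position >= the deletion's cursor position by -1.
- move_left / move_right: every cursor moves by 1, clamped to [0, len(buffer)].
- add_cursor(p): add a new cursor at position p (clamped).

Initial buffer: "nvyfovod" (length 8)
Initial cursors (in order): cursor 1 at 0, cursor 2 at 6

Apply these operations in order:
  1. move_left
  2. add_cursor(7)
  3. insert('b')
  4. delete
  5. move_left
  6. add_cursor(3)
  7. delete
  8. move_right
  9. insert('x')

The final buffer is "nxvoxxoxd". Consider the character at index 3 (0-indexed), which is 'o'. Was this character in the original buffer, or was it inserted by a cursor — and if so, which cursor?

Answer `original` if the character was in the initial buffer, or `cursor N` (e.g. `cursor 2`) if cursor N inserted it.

Answer: original

Derivation:
After op 1 (move_left): buffer="nvyfovod" (len 8), cursors c1@0 c2@5, authorship ........
After op 2 (add_cursor(7)): buffer="nvyfovod" (len 8), cursors c1@0 c2@5 c3@7, authorship ........
After op 3 (insert('b')): buffer="bnvyfobvobd" (len 11), cursors c1@1 c2@7 c3@10, authorship 1.....2..3.
After op 4 (delete): buffer="nvyfovod" (len 8), cursors c1@0 c2@5 c3@7, authorship ........
After op 5 (move_left): buffer="nvyfovod" (len 8), cursors c1@0 c2@4 c3@6, authorship ........
After op 6 (add_cursor(3)): buffer="nvyfovod" (len 8), cursors c1@0 c4@3 c2@4 c3@6, authorship ........
After op 7 (delete): buffer="nvood" (len 5), cursors c1@0 c2@2 c4@2 c3@3, authorship .....
After op 8 (move_right): buffer="nvood" (len 5), cursors c1@1 c2@3 c4@3 c3@4, authorship .....
After op 9 (insert('x')): buffer="nxvoxxoxd" (len 9), cursors c1@2 c2@6 c4@6 c3@8, authorship .1..24.3.
Authorship (.=original, N=cursor N): . 1 . . 2 4 . 3 .
Index 3: author = original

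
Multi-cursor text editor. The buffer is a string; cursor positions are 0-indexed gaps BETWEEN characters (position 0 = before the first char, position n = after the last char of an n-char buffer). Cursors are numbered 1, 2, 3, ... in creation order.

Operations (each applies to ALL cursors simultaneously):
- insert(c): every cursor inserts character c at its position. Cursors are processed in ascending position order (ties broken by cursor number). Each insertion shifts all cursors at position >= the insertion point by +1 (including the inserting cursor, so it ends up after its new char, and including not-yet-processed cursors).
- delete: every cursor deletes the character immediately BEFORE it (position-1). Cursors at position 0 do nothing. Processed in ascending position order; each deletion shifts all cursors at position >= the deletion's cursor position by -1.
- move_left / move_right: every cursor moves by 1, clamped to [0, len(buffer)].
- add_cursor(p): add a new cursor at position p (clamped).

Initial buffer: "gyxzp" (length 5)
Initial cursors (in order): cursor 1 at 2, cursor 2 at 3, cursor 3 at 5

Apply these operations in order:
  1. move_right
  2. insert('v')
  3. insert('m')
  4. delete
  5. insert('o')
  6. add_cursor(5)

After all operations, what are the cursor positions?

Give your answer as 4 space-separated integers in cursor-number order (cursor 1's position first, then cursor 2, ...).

Answer: 5 8 11 5

Derivation:
After op 1 (move_right): buffer="gyxzp" (len 5), cursors c1@3 c2@4 c3@5, authorship .....
After op 2 (insert('v')): buffer="gyxvzvpv" (len 8), cursors c1@4 c2@6 c3@8, authorship ...1.2.3
After op 3 (insert('m')): buffer="gyxvmzvmpvm" (len 11), cursors c1@5 c2@8 c3@11, authorship ...11.22.33
After op 4 (delete): buffer="gyxvzvpv" (len 8), cursors c1@4 c2@6 c3@8, authorship ...1.2.3
After op 5 (insert('o')): buffer="gyxvozvopvo" (len 11), cursors c1@5 c2@8 c3@11, authorship ...11.22.33
After op 6 (add_cursor(5)): buffer="gyxvozvopvo" (len 11), cursors c1@5 c4@5 c2@8 c3@11, authorship ...11.22.33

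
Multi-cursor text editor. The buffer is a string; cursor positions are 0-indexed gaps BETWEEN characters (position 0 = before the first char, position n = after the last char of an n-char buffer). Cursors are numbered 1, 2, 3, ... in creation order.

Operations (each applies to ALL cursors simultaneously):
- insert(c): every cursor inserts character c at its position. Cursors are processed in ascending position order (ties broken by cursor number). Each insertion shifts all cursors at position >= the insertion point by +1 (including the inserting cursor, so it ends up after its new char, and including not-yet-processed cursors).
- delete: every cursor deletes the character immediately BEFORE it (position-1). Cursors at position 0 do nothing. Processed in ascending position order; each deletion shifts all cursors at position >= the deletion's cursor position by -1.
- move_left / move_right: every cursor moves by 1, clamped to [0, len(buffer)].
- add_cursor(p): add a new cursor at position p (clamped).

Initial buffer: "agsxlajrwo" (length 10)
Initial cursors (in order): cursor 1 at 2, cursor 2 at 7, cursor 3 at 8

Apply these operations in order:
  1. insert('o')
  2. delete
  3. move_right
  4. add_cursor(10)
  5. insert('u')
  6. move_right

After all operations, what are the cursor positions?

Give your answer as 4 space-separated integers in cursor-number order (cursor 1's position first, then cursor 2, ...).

After op 1 (insert('o')): buffer="agosxlajorowo" (len 13), cursors c1@3 c2@9 c3@11, authorship ..1.....2.3..
After op 2 (delete): buffer="agsxlajrwo" (len 10), cursors c1@2 c2@7 c3@8, authorship ..........
After op 3 (move_right): buffer="agsxlajrwo" (len 10), cursors c1@3 c2@8 c3@9, authorship ..........
After op 4 (add_cursor(10)): buffer="agsxlajrwo" (len 10), cursors c1@3 c2@8 c3@9 c4@10, authorship ..........
After op 5 (insert('u')): buffer="agsuxlajruwuou" (len 14), cursors c1@4 c2@10 c3@12 c4@14, authorship ...1.....2.3.4
After op 6 (move_right): buffer="agsuxlajruwuou" (len 14), cursors c1@5 c2@11 c3@13 c4@14, authorship ...1.....2.3.4

Answer: 5 11 13 14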